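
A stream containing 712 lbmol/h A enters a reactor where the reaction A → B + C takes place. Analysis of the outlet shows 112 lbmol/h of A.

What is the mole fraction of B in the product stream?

For A: n = n₀ − 1ξ → 112 = 712 − 1ξ, giving ξ = 600 lbmol/h.
Outlet amounts (n = n₀ + ν ξ):
  A: 712 − 1(600) = 112
  B: 0 + 1(600) = 600
  C: 0 + 1(600) = 600
Total out = 1312 lbmol/h; y_B = 600 / 1312 = 0.4573.

0.457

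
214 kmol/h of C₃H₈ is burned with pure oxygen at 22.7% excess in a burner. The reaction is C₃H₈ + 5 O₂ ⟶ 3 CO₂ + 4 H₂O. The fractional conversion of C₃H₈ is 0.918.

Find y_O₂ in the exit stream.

0.192

Stoichiometric O₂ = 5 × 214 = 1070 kmol/h; O₂ fed = 1070 × 1.227 = 1313 kmol/h.
Fuel reacted = 0.918 × 214 → ξ = 196.5 kmol/h.
Outlet (n = n₀ + ν ξ):
  C₃H₈: 214 − 1(196.5) = 17.55
  O₂: 1313 − 5(196.5) = 330.6
  CO₂: 0 + 3(196.5) = 589.4
  H₂O: 0 + 4(196.5) = 785.8
Total out = 1723 kmol/h; y_O₂ = 330.6 / 1723 = 0.1919.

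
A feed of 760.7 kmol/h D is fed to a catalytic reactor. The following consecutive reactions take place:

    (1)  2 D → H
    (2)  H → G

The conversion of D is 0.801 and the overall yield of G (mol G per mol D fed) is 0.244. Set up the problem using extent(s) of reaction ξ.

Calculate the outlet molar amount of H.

119 kmol/h

Conversion of D: D consumed = 2ξ₁ = 0.801 × 760.7 → ξ₁ = 304.7 kmol/h.
Yield of G: 1ξ₂ / 760.7 = 0.244 → ξ₂ = 185.6 kmol/h.
Outlet amounts (n = n₀ + Σ ν·ξ):
  D: 760.7 − 2(304.7) = 151.4
  H: 0 + 1(304.7) − 1(185.6) = 119
  G: 0 + 1(185.6) = 185.6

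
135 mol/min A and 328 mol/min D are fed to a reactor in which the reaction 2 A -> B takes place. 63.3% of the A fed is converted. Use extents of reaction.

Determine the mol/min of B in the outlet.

A reacted = 0.633 × 135 = 85.45 mol/min; ν_A = −2, so ξ = 85.45/2 = 42.73 mol/min.
Outlet amounts (n = n₀ + ν ξ):
  A: 135 − 2(42.73) = 49.55
  B: 0 + 1(42.73) = 42.73
  D: 328 (inert)

42.7 mol/min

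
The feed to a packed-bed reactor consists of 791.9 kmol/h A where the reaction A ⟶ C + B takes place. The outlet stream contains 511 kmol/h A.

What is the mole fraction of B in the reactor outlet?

0.262

For A: n = n₀ − 1ξ → 511 = 791.9 − 1ξ, giving ξ = 280.9 kmol/h.
Outlet amounts (n = n₀ + ν ξ):
  A: 791.9 − 1(280.9) = 511
  C: 0 + 1(280.9) = 280.9
  B: 0 + 1(280.9) = 280.9
Total out = 1073 kmol/h; y_B = 280.9 / 1073 = 0.2618.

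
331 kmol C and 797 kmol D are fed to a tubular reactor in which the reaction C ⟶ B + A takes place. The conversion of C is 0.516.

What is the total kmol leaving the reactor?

C reacted = 0.516 × 331 = 170.8 kmol; ν_C = −1, so ξ = 170.8/1 = 170.8 kmol.
Outlet amounts (n = n₀ + ν ξ):
  C: 331 − 1(170.8) = 160.2
  B: 0 + 1(170.8) = 170.8
  A: 0 + 1(170.8) = 170.8
  D: 797 (inert)
Total out = 160.2 + 170.8 + 170.8 + 797 = 1299 kmol.

1300 kmol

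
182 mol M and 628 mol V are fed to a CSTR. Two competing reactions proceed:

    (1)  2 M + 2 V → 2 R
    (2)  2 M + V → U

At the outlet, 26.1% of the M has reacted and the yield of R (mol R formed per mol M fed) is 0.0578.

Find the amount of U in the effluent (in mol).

Yield of R: 2ξ₁ / 182 = 0.0578 → ξ₁ = 5.26 mol.
Conversion of M: 2ξ₁ + 2ξ₂ = 0.261 × 182 = 47.5 → ξ₂ = 18.49 mol.
Outlet amounts (n = n₀ + Σ ν·ξ):
  M: 182 − 2(5.26) − 2(18.49) = 134.5
  V: 628 − 2(5.26) − 1(18.49) = 599
  R: 0 + 2(5.26) = 10.52
  U: 0 + 1(18.49) = 18.49

18.5 mol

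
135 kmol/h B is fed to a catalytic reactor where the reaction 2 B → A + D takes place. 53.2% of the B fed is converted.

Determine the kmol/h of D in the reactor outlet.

35.9 kmol/h

B reacted = 0.532 × 135 = 71.82 kmol/h; ν_B = −2, so ξ = 71.82/2 = 35.91 kmol/h.
Outlet amounts (n = n₀ + ν ξ):
  B: 135 − 2(35.91) = 63.18
  A: 0 + 1(35.91) = 35.91
  D: 0 + 1(35.91) = 35.91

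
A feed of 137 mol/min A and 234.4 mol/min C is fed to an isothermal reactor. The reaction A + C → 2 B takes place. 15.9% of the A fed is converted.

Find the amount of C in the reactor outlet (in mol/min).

A reacted = 0.159 × 137 = 21.78 mol/min; ν_A = −1, so ξ = 21.78/1 = 21.78 mol/min.
Outlet amounts (n = n₀ + ν ξ):
  A: 137 − 1(21.78) = 115.2
  C: 234.4 − 1(21.78) = 212.6
  B: 0 + 2(21.78) = 43.57

213 mol/min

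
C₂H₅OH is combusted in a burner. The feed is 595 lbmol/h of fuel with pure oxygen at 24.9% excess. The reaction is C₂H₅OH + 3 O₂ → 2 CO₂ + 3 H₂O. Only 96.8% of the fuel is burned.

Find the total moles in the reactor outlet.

Stoichiometric O₂ = 3 × 595 = 1785 lbmol/h; O₂ fed = 1785 × 1.249 = 2229 lbmol/h.
Fuel reacted = 0.968 × 595 → ξ = 576 lbmol/h.
Outlet (n = n₀ + ν ξ):
  C₂H₅OH: 595 − 1(576) = 19.04
  O₂: 2229 − 3(576) = 501.6
  CO₂: 0 + 2(576) = 1152
  H₂O: 0 + 3(576) = 1728
Total out = 19.04 + 501.6 + 1152 + 1728 = 3400 lbmol/h.

3400 lbmol/h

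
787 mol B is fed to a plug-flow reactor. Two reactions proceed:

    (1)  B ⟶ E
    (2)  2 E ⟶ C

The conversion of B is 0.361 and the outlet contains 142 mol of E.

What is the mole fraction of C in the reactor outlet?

0.0992

Conversion of B: B consumed = 1ξ₁ = 0.361 × 787 → ξ₁ = 284.1 mol.
E balance: n_E = 0 + 1ξ₁ − 2ξ₂ = 142 → ξ₂ = (1·284.1 − 142)/2 = 71.05 mol.
Outlet amounts (n = n₀ + Σ ν·ξ):
  B: 787 − 1(284.1) = 502.9
  E: 0 + 1(284.1) − 2(71.05) = 142
  C: 0 + 1(71.05) = 71.05
Total out = 715.9 mol; y_C = 71.05 / 715.9 = 0.09924.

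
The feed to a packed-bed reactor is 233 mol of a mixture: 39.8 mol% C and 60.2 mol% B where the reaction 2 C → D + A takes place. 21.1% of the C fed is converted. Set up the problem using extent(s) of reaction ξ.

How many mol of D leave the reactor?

9.78 mol

C reacted = 0.211 × 92.73 = 19.57 mol; ν_C = −2, so ξ = 19.57/2 = 9.783 mol.
Outlet amounts (n = n₀ + ν ξ):
  C: 92.73 − 2(9.783) = 73.17
  D: 0 + 1(9.783) = 9.783
  A: 0 + 1(9.783) = 9.783
  B: 140.3 (inert)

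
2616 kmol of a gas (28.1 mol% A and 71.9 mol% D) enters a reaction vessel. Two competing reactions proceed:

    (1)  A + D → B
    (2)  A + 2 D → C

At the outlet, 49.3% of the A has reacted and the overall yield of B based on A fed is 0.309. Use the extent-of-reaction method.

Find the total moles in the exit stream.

Yield of B: 1ξ₁ / 735.1 = 0.309 → ξ₁ = 227.1 kmol.
Conversion of A: 1ξ₁ + 1ξ₂ = 0.493 × 735.1 = 362.4 → ξ₂ = 135.3 kmol.
Outlet amounts (n = n₀ + Σ ν·ξ):
  A: 735.1 − 1(227.1) − 1(135.3) = 372.7
  D: 1881 − 1(227.1) − 2(135.3) = 1383
  B: 0 + 1(227.1) = 227.1
  C: 0 + 1(135.3) = 135.3
Total out = 372.7 + 1383 + 227.1 + 135.3 = 2118 kmol.

2120 kmol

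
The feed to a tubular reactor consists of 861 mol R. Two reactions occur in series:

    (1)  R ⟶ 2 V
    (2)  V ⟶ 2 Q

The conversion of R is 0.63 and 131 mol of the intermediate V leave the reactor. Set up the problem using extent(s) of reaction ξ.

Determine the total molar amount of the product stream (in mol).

2360 mol

Conversion of R: R consumed = 1ξ₁ = 0.63 × 861 → ξ₁ = 542.4 mol.
V balance: n_V = 0 + 2ξ₁ − 1ξ₂ = 131 → ξ₂ = (2·542.4 − 131)/1 = 953.9 mol.
Outlet amounts (n = n₀ + Σ ν·ξ):
  R: 861 − 1(542.4) = 318.6
  V: 0 + 2(542.4) − 1(953.9) = 131
  Q: 0 + 2(953.9) = 1908
Total out = 318.6 + 131 + 1908 = 2357 mol.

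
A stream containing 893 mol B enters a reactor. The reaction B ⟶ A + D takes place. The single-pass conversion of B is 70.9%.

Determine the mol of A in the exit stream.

B reacted = 0.709 × 893 = 633.1 mol; ν_B = −1, so ξ = 633.1/1 = 633.1 mol.
Outlet amounts (n = n₀ + ν ξ):
  B: 893 − 1(633.1) = 259.9
  A: 0 + 1(633.1) = 633.1
  D: 0 + 1(633.1) = 633.1

633 mol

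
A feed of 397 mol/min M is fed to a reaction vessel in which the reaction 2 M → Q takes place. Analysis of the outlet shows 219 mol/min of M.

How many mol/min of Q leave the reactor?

89 mol/min

For M: n = n₀ − 2ξ → 219 = 397 − 2ξ, giving ξ = 89 mol/min.
Outlet amounts (n = n₀ + ν ξ):
  M: 397 − 2(89) = 219
  Q: 0 + 1(89) = 89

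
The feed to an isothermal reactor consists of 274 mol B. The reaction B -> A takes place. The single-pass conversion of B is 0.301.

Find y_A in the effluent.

0.301

B reacted = 0.301 × 274 = 82.47 mol; ν_B = −1, so ξ = 82.47/1 = 82.47 mol.
Outlet amounts (n = n₀ + ν ξ):
  B: 274 − 1(82.47) = 191.5
  A: 0 + 1(82.47) = 82.47
Total out = 274 mol; y_A = 82.47 / 274 = 0.301.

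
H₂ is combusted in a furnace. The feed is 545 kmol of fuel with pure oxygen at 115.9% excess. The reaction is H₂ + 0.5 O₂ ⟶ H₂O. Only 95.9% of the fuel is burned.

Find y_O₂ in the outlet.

Stoichiometric O₂ = 0.5 × 545 = 272.5 kmol; O₂ fed = 272.5 × 2.159 = 588.3 kmol.
Fuel reacted = 0.959 × 545 → ξ = 522.7 kmol.
Outlet (n = n₀ + ν ξ):
  H₂: 545 − 1(522.7) = 22.35
  O₂: 588.3 − 0.5(522.7) = 327
  H₂O: 0 + 1(522.7) = 522.7
Total out = 872 kmol; y_O₂ = 327 / 872 = 0.375.

0.375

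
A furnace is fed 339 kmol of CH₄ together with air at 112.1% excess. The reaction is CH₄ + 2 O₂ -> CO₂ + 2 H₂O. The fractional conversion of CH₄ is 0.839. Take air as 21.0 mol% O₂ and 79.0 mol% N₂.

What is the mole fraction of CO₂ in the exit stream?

Stoichiometric O₂ = 2 × 339 = 678 kmol; O₂ fed = 678 × 2.121 = 1438 kmol.
N₂ fed = 1438 × 79/21 = 5410 kmol.
Fuel reacted = 0.839 × 339 → ξ = 284.4 kmol.
Outlet (n = n₀ + ν ξ):
  CH₄: 339 − 1(284.4) = 54.58
  O₂: 1438 − 2(284.4) = 869.2
  N₂: 5410 (inert)
  CO₂: 0 + 1(284.4) = 284.4
  H₂O: 0 + 2(284.4) = 568.8
Total out = 7187 kmol; y_CO₂ = 284.4 / 7187 = 0.03958.

0.0396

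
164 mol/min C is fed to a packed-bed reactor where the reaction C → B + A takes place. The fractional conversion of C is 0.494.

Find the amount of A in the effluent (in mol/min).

C reacted = 0.494 × 164 = 81.02 mol/min; ν_C = −1, so ξ = 81.02/1 = 81.02 mol/min.
Outlet amounts (n = n₀ + ν ξ):
  C: 164 − 1(81.02) = 82.98
  B: 0 + 1(81.02) = 81.02
  A: 0 + 1(81.02) = 81.02

81 mol/min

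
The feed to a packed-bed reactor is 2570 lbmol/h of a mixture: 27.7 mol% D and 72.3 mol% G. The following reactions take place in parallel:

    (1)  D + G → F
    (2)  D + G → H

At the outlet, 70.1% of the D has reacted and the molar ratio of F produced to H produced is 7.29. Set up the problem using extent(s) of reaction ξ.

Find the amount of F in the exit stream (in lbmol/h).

439 lbmol/h

Conversion of D: D consumed = 0.701 × 711.9 = 499 lbmol/h = 1ξ₁ + 1ξ₂.
Selectivity: 1ξ₁ / (1ξ₂) = 7.29 → ξ₁ = 7.29 ξ₂.
Substitute: (1·7.29 + 1) ξ₂ = 499 → ξ₂ = 60.2 lbmol/h, ξ₁ = 438.8 lbmol/h.
Outlet amounts (n = n₀ + Σ ν·ξ):
  D: 711.9 − 1(438.8) − 1(60.2) = 212.9
  G: 1858 − 1(438.8) − 1(60.2) = 1359
  F: 0 + 1(438.8) = 438.8
  H: 0 + 1(60.2) = 60.2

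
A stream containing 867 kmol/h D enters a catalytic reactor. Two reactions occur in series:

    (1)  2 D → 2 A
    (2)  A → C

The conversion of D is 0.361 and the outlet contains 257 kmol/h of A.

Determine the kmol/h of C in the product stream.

56 kmol/h

Conversion of D: D consumed = 2ξ₁ = 0.361 × 867 → ξ₁ = 156.5 kmol/h.
A balance: n_A = 0 + 2ξ₁ − 1ξ₂ = 257 → ξ₂ = (2·156.5 − 257)/1 = 55.99 kmol/h.
Outlet amounts (n = n₀ + Σ ν·ξ):
  D: 867 − 2(156.5) = 554
  A: 0 + 2(156.5) − 1(55.99) = 257
  C: 0 + 1(55.99) = 55.99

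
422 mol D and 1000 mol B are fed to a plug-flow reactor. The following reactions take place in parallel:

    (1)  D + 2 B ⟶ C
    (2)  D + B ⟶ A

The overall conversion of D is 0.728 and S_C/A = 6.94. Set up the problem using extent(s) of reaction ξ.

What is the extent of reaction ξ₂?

ξ₂ = 38.7 mol

Conversion of D: D consumed = 0.728 × 422 = 307.2 mol = 1ξ₁ + 1ξ₂.
Selectivity: 1ξ₁ / (1ξ₂) = 6.94 → ξ₁ = 6.94 ξ₂.
Substitute: (1·6.94 + 1) ξ₂ = 307.2 → ξ₂ = 38.69 mol, ξ₁ = 268.5 mol.
Outlet amounts (n = n₀ + Σ ν·ξ):
  D: 422 − 1(268.5) − 1(38.69) = 114.8
  B: 1000 − 2(268.5) − 1(38.69) = 424.3
  C: 0 + 1(268.5) = 268.5
  A: 0 + 1(38.69) = 38.69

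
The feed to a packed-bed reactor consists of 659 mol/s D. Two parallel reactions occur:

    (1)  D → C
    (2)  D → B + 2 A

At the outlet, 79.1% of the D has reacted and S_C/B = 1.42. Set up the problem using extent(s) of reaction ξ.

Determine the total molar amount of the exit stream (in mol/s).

Conversion of D: D consumed = 0.791 × 659 = 521.3 mol/s = 1ξ₁ + 1ξ₂.
Selectivity: 1ξ₁ / (1ξ₂) = 1.42 → ξ₁ = 1.42 ξ₂.
Substitute: (1·1.42 + 1) ξ₂ = 521.3 → ξ₂ = 215.4 mol/s, ξ₁ = 305.9 mol/s.
Outlet amounts (n = n₀ + Σ ν·ξ):
  D: 659 − 1(305.9) − 1(215.4) = 137.7
  C: 0 + 1(305.9) = 305.9
  B: 0 + 1(215.4) = 215.4
  A: 0 + 2(215.4) = 430.8
Total out = 137.7 + 305.9 + 215.4 + 430.8 = 1090 mol/s.

1090 mol/s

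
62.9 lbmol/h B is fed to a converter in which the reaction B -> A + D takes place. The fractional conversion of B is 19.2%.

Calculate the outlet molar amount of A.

B reacted = 0.192 × 62.9 = 12.08 lbmol/h; ν_B = −1, so ξ = 12.08/1 = 12.08 lbmol/h.
Outlet amounts (n = n₀ + ν ξ):
  B: 62.9 − 1(12.08) = 50.82
  A: 0 + 1(12.08) = 12.08
  D: 0 + 1(12.08) = 12.08

12.1 lbmol/h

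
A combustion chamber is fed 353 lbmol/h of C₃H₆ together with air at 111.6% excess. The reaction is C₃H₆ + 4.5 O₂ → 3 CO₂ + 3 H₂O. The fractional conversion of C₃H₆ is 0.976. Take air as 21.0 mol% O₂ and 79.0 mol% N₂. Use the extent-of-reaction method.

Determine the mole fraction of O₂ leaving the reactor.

Stoichiometric O₂ = 4.5 × 353 = 1588 lbmol/h; O₂ fed = 1588 × 2.116 = 3361 lbmol/h.
N₂ fed = 3361 × 79/21 = 12640 lbmol/h.
Fuel reacted = 0.976 × 353 → ξ = 344.5 lbmol/h.
Outlet (n = n₀ + ν ξ):
  C₃H₆: 353 − 1(344.5) = 8.472
  O₂: 3361 − 4.5(344.5) = 1811
  N₂: 12640 (inert)
  CO₂: 0 + 3(344.5) = 1034
  H₂O: 0 + 3(344.5) = 1034
Total out = 16530 lbmol/h; y_O₂ = 1811 / 16530 = 0.1095.

0.11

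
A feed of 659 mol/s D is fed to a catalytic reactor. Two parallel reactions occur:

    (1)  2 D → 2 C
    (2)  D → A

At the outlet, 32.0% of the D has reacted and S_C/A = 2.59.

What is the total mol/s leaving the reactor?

Conversion of D: D consumed = 0.32 × 659 = 210.9 mol/s = 2ξ₁ + 1ξ₂.
Selectivity: 2ξ₁ / (1ξ₂) = 2.59 → ξ₁ = 1.295 ξ₂.
Substitute: (2·1.295 + 1) ξ₂ = 210.9 → ξ₂ = 58.74 mol/s, ξ₁ = 76.07 mol/s.
Outlet amounts (n = n₀ + Σ ν·ξ):
  D: 659 − 2(76.07) − 1(58.74) = 448.1
  C: 0 + 2(76.07) = 152.1
  A: 0 + 1(58.74) = 58.74
Total out = 448.1 + 152.1 + 58.74 = 659 mol/s.

659 mol/s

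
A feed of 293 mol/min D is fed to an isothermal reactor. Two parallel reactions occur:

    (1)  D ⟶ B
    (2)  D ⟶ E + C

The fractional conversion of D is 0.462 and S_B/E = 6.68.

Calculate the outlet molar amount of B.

118 mol/min

Conversion of D: D consumed = 0.462 × 293 = 135.4 mol/min = 1ξ₁ + 1ξ₂.
Selectivity: 1ξ₁ / (1ξ₂) = 6.68 → ξ₁ = 6.68 ξ₂.
Substitute: (1·6.68 + 1) ξ₂ = 135.4 → ξ₂ = 17.63 mol/min, ξ₁ = 117.7 mol/min.
Outlet amounts (n = n₀ + Σ ν·ξ):
  D: 293 − 1(117.7) − 1(17.63) = 157.6
  B: 0 + 1(117.7) = 117.7
  E: 0 + 1(17.63) = 17.63
  C: 0 + 1(17.63) = 17.63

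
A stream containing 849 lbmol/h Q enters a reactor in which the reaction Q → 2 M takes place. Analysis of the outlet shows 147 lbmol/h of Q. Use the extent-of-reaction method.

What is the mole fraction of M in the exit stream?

For Q: n = n₀ − 1ξ → 147 = 849 − 1ξ, giving ξ = 702 lbmol/h.
Outlet amounts (n = n₀ + ν ξ):
  Q: 849 − 1(702) = 147
  M: 0 + 2(702) = 1404
Total out = 1551 lbmol/h; y_M = 1404 / 1551 = 0.9052.

0.905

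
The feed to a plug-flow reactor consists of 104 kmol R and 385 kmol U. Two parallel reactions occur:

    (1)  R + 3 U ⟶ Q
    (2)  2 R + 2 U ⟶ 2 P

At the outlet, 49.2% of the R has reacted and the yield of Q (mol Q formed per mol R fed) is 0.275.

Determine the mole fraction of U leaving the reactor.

0.727

Yield of Q: 1ξ₁ / 104 = 0.275 → ξ₁ = 28.6 kmol.
Conversion of R: 1ξ₁ + 2ξ₂ = 0.492 × 104 = 51.17 → ξ₂ = 11.28 kmol.
Outlet amounts (n = n₀ + Σ ν·ξ):
  R: 104 − 1(28.6) − 2(11.28) = 52.83
  U: 385 − 3(28.6) − 2(11.28) = 276.6
  Q: 0 + 1(28.6) = 28.6
  P: 0 + 2(11.28) = 22.57
Total out = 380.6 kmol; y_U = 276.6 / 380.6 = 0.7268.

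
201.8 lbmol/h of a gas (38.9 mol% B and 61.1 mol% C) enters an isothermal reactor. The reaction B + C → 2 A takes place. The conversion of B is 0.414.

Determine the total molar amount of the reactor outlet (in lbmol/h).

202 lbmol/h

B reacted = 0.414 × 78.5 = 32.5 lbmol/h; ν_B = −1, so ξ = 32.5/1 = 32.5 lbmol/h.
Outlet amounts (n = n₀ + ν ξ):
  B: 78.5 − 1(32.5) = 46
  C: 123.3 − 1(32.5) = 90.8
  A: 0 + 2(32.5) = 65
Total out = 46 + 90.8 + 65 = 201.8 lbmol/h.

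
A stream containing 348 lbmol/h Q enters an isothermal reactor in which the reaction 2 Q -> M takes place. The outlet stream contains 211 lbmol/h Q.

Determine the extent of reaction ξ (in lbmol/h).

For Q: n = n₀ − 2ξ → 211 = 348 − 2ξ, giving ξ = 68.5 lbmol/h.
Outlet amounts (n = n₀ + ν ξ):
  Q: 348 − 2(68.5) = 211
  M: 0 + 1(68.5) = 68.5

ξ = 68.5 lbmol/h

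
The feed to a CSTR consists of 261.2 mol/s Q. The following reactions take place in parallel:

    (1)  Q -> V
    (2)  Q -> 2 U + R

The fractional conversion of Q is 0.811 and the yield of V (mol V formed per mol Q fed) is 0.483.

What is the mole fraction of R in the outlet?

0.198

Yield of V: 1ξ₁ / 261.2 = 0.483 → ξ₁ = 126.2 mol/s.
Conversion of Q: 1ξ₁ + 1ξ₂ = 0.811 × 261.2 = 211.8 → ξ₂ = 85.67 mol/s.
Outlet amounts (n = n₀ + Σ ν·ξ):
  Q: 261.2 − 1(126.2) − 1(85.67) = 49.37
  V: 0 + 1(126.2) = 126.2
  U: 0 + 2(85.67) = 171.3
  R: 0 + 1(85.67) = 85.67
Total out = 432.5 mol/s; y_R = 85.67 / 432.5 = 0.1981.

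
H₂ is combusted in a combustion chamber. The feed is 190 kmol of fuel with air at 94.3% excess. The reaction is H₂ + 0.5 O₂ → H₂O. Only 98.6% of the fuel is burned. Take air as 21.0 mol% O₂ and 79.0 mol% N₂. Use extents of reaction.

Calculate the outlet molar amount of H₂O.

187 kmol

Stoichiometric O₂ = 0.5 × 190 = 95 kmol; O₂ fed = 95 × 1.943 = 184.6 kmol.
N₂ fed = 184.6 × 79/21 = 694.4 kmol.
Fuel reacted = 0.986 × 190 → ξ = 187.3 kmol.
Outlet (n = n₀ + ν ξ):
  H₂: 190 − 1(187.3) = 2.66
  O₂: 184.6 − 0.5(187.3) = 90.92
  N₂: 694.4 (inert)
  H₂O: 0 + 1(187.3) = 187.3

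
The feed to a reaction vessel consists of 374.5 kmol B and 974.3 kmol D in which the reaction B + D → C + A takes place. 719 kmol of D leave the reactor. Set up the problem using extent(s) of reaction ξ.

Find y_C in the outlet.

0.189

For D: n = n₀ − 1ξ → 719 = 974.3 − 1ξ, giving ξ = 255.3 kmol.
Outlet amounts (n = n₀ + ν ξ):
  B: 374.5 − 1(255.3) = 119.2
  D: 974.3 − 1(255.3) = 719
  C: 0 + 1(255.3) = 255.3
  A: 0 + 1(255.3) = 255.3
Total out = 1349 kmol; y_C = 255.3 / 1349 = 0.1893.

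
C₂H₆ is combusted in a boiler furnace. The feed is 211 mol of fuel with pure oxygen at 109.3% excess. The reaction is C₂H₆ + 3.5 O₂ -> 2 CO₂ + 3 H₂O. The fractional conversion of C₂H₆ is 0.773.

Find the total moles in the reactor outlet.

Stoichiometric O₂ = 3.5 × 211 = 738.5 mol; O₂ fed = 738.5 × 2.093 = 1546 mol.
Fuel reacted = 0.773 × 211 → ξ = 163.1 mol.
Outlet (n = n₀ + ν ξ):
  C₂H₆: 211 − 1(163.1) = 47.9
  O₂: 1546 − 3.5(163.1) = 974.8
  CO₂: 0 + 2(163.1) = 326.2
  H₂O: 0 + 3(163.1) = 489.3
Total out = 47.9 + 974.8 + 326.2 + 489.3 = 1838 mol.

1840 mol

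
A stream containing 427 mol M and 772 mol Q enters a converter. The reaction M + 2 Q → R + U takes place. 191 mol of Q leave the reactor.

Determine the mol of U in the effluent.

290 mol

For Q: n = n₀ − 2ξ → 191 = 772 − 2ξ, giving ξ = 290.5 mol.
Outlet amounts (n = n₀ + ν ξ):
  M: 427 − 1(290.5) = 136.5
  Q: 772 − 2(290.5) = 191
  R: 0 + 1(290.5) = 290.5
  U: 0 + 1(290.5) = 290.5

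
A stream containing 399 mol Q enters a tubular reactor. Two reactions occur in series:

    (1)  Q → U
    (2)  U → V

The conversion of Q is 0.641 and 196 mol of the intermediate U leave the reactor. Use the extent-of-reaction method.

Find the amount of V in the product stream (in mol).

59.8 mol

Conversion of Q: Q consumed = 1ξ₁ = 0.641 × 399 → ξ₁ = 255.8 mol.
U balance: n_U = 0 + 1ξ₁ − 1ξ₂ = 196 → ξ₂ = (1·255.8 − 196)/1 = 59.76 mol.
Outlet amounts (n = n₀ + Σ ν·ξ):
  Q: 399 − 1(255.8) = 143.2
  U: 0 + 1(255.8) − 1(59.76) = 196
  V: 0 + 1(59.76) = 59.76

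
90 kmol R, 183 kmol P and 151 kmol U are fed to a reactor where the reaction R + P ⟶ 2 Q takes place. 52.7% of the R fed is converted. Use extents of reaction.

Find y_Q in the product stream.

0.224

R reacted = 0.527 × 90 = 47.43 kmol; ν_R = −1, so ξ = 47.43/1 = 47.43 kmol.
Outlet amounts (n = n₀ + ν ξ):
  R: 90 − 1(47.43) = 42.57
  P: 183 − 1(47.43) = 135.6
  Q: 0 + 2(47.43) = 94.86
  U: 151 (inert)
Total out = 424 kmol; y_Q = 94.86 / 424 = 0.2237.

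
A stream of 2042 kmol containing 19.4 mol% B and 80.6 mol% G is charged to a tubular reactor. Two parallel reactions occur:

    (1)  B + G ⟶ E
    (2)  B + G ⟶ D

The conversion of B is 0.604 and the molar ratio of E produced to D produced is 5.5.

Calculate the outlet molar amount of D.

Conversion of B: B consumed = 0.604 × 396.1 = 239.3 kmol = 1ξ₁ + 1ξ₂.
Selectivity: 1ξ₁ / (1ξ₂) = 5.5 → ξ₁ = 5.5 ξ₂.
Substitute: (1·5.5 + 1) ξ₂ = 239.3 → ξ₂ = 36.81 kmol, ξ₁ = 202.5 kmol.
Outlet amounts (n = n₀ + Σ ν·ξ):
  B: 396.1 − 1(202.5) − 1(36.81) = 156.9
  G: 1646 − 1(202.5) − 1(36.81) = 1407
  E: 0 + 1(202.5) = 202.5
  D: 0 + 1(36.81) = 36.81

36.8 kmol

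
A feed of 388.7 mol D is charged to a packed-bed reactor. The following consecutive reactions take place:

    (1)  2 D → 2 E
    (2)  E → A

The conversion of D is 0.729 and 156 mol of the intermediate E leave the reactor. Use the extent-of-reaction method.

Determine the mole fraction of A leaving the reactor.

0.328

Conversion of D: D consumed = 2ξ₁ = 0.729 × 388.7 → ξ₁ = 141.7 mol.
E balance: n_E = 0 + 2ξ₁ − 1ξ₂ = 156 → ξ₂ = (2·141.7 − 156)/1 = 127.4 mol.
Outlet amounts (n = n₀ + Σ ν·ξ):
  D: 388.7 − 2(141.7) = 105.3
  E: 0 + 2(141.7) − 1(127.4) = 156
  A: 0 + 1(127.4) = 127.4
Total out = 388.7 mol; y_A = 127.4 / 388.7 = 0.3277.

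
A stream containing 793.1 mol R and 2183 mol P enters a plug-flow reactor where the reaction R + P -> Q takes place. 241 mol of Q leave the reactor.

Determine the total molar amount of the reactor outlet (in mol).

2740 mol

For Q: n = n₀ + 1ξ → 241 = 0 + 1ξ, giving ξ = 241 mol.
Outlet amounts (n = n₀ + ν ξ):
  R: 793.1 − 1(241) = 552.1
  P: 2183 − 1(241) = 1942
  Q: 0 + 1(241) = 241
Total out = 552.1 + 1942 + 241 = 2735 mol.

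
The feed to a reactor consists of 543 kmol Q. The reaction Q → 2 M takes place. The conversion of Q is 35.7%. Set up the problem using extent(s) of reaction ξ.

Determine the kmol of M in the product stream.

388 kmol

Q reacted = 0.357 × 543 = 193.9 kmol; ν_Q = −1, so ξ = 193.9/1 = 193.9 kmol.
Outlet amounts (n = n₀ + ν ξ):
  Q: 543 − 1(193.9) = 349.1
  M: 0 + 2(193.9) = 387.7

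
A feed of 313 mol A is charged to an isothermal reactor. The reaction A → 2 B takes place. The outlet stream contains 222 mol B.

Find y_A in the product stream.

0.476

For B: n = n₀ + 2ξ → 222 = 0 + 2ξ, giving ξ = 111 mol.
Outlet amounts (n = n₀ + ν ξ):
  A: 313 − 1(111) = 202
  B: 0 + 2(111) = 222
Total out = 424 mol; y_A = 202 / 424 = 0.4764.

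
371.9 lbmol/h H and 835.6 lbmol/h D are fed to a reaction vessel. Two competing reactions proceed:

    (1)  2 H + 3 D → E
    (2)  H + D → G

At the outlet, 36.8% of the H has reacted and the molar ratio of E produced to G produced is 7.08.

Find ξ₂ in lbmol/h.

Conversion of H: H consumed = 0.368 × 371.9 = 136.9 lbmol/h = 2ξ₁ + 1ξ₂.
Selectivity: 1ξ₁ / (1ξ₂) = 7.08 → ξ₁ = 7.08 ξ₂.
Substitute: (2·7.08 + 1) ξ₂ = 136.9 → ξ₂ = 9.028 lbmol/h, ξ₁ = 63.92 lbmol/h.
Outlet amounts (n = n₀ + Σ ν·ξ):
  H: 371.9 − 2(63.92) − 1(9.028) = 235
  D: 835.6 − 3(63.92) − 1(9.028) = 634.8
  E: 0 + 1(63.92) = 63.92
  G: 0 + 1(9.028) = 9.028

ξ₂ = 9.03 lbmol/h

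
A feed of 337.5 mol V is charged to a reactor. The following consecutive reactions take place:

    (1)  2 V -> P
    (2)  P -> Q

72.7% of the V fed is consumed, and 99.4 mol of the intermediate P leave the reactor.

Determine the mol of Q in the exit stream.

Conversion of V: V consumed = 2ξ₁ = 0.727 × 337.5 → ξ₁ = 122.7 mol.
P balance: n_P = 0 + 1ξ₁ − 1ξ₂ = 99.4 → ξ₂ = (1·122.7 − 99.4)/1 = 23.28 mol.
Outlet amounts (n = n₀ + Σ ν·ξ):
  V: 337.5 − 2(122.7) = 92.14
  P: 0 + 1(122.7) − 1(23.28) = 99.4
  Q: 0 + 1(23.28) = 23.28

23.3 mol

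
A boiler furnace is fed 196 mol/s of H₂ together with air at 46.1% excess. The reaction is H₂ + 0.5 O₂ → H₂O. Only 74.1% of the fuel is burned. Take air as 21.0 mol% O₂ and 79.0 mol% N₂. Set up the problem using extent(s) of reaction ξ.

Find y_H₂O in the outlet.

Stoichiometric O₂ = 0.5 × 196 = 98 mol/s; O₂ fed = 98 × 1.461 = 143.2 mol/s.
N₂ fed = 143.2 × 79/21 = 538.6 mol/s.
Fuel reacted = 0.741 × 196 → ξ = 145.2 mol/s.
Outlet (n = n₀ + ν ξ):
  H₂: 196 − 1(145.2) = 50.76
  O₂: 143.2 − 0.5(145.2) = 70.56
  N₂: 538.6 (inert)
  H₂O: 0 + 1(145.2) = 145.2
Total out = 805.2 mol/s; y_H₂O = 145.2 / 805.2 = 0.1804.

0.18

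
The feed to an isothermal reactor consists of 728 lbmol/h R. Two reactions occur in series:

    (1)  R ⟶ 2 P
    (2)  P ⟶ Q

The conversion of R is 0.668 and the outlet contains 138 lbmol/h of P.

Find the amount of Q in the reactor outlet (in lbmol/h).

835 lbmol/h

Conversion of R: R consumed = 1ξ₁ = 0.668 × 728 → ξ₁ = 486.3 lbmol/h.
P balance: n_P = 0 + 2ξ₁ − 1ξ₂ = 138 → ξ₂ = (2·486.3 − 138)/1 = 834.6 lbmol/h.
Outlet amounts (n = n₀ + Σ ν·ξ):
  R: 728 − 1(486.3) = 241.7
  P: 0 + 2(486.3) − 1(834.6) = 138
  Q: 0 + 1(834.6) = 834.6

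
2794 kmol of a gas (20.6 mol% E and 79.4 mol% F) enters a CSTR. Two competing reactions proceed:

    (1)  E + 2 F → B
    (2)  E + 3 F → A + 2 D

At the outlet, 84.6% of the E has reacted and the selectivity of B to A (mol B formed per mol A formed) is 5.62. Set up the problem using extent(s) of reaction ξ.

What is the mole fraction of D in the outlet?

Conversion of E: E consumed = 0.846 × 575.6 = 486.9 kmol = 1ξ₁ + 1ξ₂.
Selectivity: 1ξ₁ / (1ξ₂) = 5.62 → ξ₁ = 5.62 ξ₂.
Substitute: (1·5.62 + 1) ξ₂ = 486.9 → ξ₂ = 73.55 kmol, ξ₁ = 413.4 kmol.
Outlet amounts (n = n₀ + Σ ν·ξ):
  E: 575.6 − 1(413.4) − 1(73.55) = 88.64
  F: 2218 − 2(413.4) − 3(73.55) = 1171
  B: 0 + 1(413.4) = 413.4
  A: 0 + 1(73.55) = 73.55
  D: 0 + 2(73.55) = 147.1
Total out = 1894 kmol; y_D = 147.1 / 1894 = 0.07768.

0.0777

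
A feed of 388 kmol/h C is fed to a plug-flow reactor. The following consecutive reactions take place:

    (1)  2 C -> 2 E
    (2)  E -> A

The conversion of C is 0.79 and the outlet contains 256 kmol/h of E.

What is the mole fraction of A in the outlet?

Conversion of C: C consumed = 2ξ₁ = 0.79 × 388 → ξ₁ = 153.3 kmol/h.
E balance: n_E = 0 + 2ξ₁ − 1ξ₂ = 256 → ξ₂ = (2·153.3 − 256)/1 = 50.52 kmol/h.
Outlet amounts (n = n₀ + Σ ν·ξ):
  C: 388 − 2(153.3) = 81.48
  E: 0 + 2(153.3) − 1(50.52) = 256
  A: 0 + 1(50.52) = 50.52
Total out = 388 kmol/h; y_A = 50.52 / 388 = 0.1302.

0.13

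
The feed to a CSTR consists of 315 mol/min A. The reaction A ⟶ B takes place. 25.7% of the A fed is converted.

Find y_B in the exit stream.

A reacted = 0.257 × 315 = 80.95 mol/min; ν_A = −1, so ξ = 80.95/1 = 80.95 mol/min.
Outlet amounts (n = n₀ + ν ξ):
  A: 315 − 1(80.95) = 234
  B: 0 + 1(80.95) = 80.95
Total out = 315 mol/min; y_B = 80.95 / 315 = 0.257.

0.257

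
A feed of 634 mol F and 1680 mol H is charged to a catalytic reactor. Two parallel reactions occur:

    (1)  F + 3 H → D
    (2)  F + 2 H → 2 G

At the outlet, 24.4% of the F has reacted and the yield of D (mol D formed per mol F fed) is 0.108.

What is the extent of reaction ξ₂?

ξ₂ = 86.2 mol

Yield of D: 1ξ₁ / 634 = 0.108 → ξ₁ = 68.47 mol.
Conversion of F: 1ξ₁ + 1ξ₂ = 0.244 × 634 = 154.7 → ξ₂ = 86.22 mol.
Outlet amounts (n = n₀ + Σ ν·ξ):
  F: 634 − 1(68.47) − 1(86.22) = 479.3
  H: 1680 − 3(68.47) − 2(86.22) = 1302
  D: 0 + 1(68.47) = 68.47
  G: 0 + 2(86.22) = 172.4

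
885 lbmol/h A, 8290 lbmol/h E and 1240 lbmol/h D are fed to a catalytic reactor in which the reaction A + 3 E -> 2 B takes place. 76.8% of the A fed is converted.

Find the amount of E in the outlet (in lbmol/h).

A reacted = 0.768 × 885 = 679.7 lbmol/h; ν_A = −1, so ξ = 679.7/1 = 679.7 lbmol/h.
Outlet amounts (n = n₀ + ν ξ):
  A: 885 − 1(679.7) = 205.3
  E: 8290 − 3(679.7) = 6251
  B: 0 + 2(679.7) = 1359
  D: 1240 (inert)

6250 lbmol/h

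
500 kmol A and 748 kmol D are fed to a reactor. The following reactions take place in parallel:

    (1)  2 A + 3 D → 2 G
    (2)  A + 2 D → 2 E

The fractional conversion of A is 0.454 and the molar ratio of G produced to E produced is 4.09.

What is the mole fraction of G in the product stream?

Conversion of A: A consumed = 0.454 × 500 = 227 kmol = 2ξ₁ + 1ξ₂.
Selectivity: 2ξ₁ / (2ξ₂) = 4.09 → ξ₁ = 4.09 ξ₂.
Substitute: (2·4.09 + 1) ξ₂ = 227 → ξ₂ = 24.73 kmol, ξ₁ = 101.1 kmol.
Outlet amounts (n = n₀ + Σ ν·ξ):
  A: 500 − 2(101.1) − 1(24.73) = 273
  D: 748 − 3(101.1) − 2(24.73) = 395.1
  G: 0 + 2(101.1) = 202.3
  E: 0 + 2(24.73) = 49.46
Total out = 919.9 kmol; y_G = 202.3 / 919.9 = 0.2199.

0.22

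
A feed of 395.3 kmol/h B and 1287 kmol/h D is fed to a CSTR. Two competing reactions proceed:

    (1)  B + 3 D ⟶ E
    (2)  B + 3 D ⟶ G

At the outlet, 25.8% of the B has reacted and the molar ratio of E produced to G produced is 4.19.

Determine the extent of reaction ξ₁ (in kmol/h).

ξ₁ = 82.3 kmol/h

Conversion of B: B consumed = 0.258 × 395.3 = 102 kmol/h = 1ξ₁ + 1ξ₂.
Selectivity: 1ξ₁ / (1ξ₂) = 4.19 → ξ₁ = 4.19 ξ₂.
Substitute: (1·4.19 + 1) ξ₂ = 102 → ξ₂ = 19.65 kmol/h, ξ₁ = 82.34 kmol/h.
Outlet amounts (n = n₀ + Σ ν·ξ):
  B: 395.3 − 1(82.34) − 1(19.65) = 293.3
  D: 1287 − 3(82.34) − 3(19.65) = 981
  E: 0 + 1(82.34) = 82.34
  G: 0 + 1(19.65) = 19.65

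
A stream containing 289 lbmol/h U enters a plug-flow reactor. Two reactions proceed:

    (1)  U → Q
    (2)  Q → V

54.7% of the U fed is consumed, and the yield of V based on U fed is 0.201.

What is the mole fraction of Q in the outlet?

0.346

Conversion of U: U consumed = 1ξ₁ = 0.547 × 289 → ξ₁ = 158.1 lbmol/h.
Yield of V: 1ξ₂ / 289 = 0.201 → ξ₂ = 58.09 lbmol/h.
Outlet amounts (n = n₀ + Σ ν·ξ):
  U: 289 − 1(158.1) = 130.9
  Q: 0 + 1(158.1) − 1(58.09) = 99.99
  V: 0 + 1(58.09) = 58.09
Total out = 289 lbmol/h; y_Q = 99.99 / 289 = 0.346.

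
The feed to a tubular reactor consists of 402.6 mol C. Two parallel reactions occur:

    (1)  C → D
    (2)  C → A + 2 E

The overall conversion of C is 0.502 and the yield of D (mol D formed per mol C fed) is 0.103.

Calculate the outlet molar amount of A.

Yield of D: 1ξ₁ / 402.6 = 0.103 → ξ₁ = 41.47 mol.
Conversion of C: 1ξ₁ + 1ξ₂ = 0.502 × 402.6 = 202.1 → ξ₂ = 160.6 mol.
Outlet amounts (n = n₀ + Σ ν·ξ):
  C: 402.6 − 1(41.47) − 1(160.6) = 200.5
  D: 0 + 1(41.47) = 41.47
  A: 0 + 1(160.6) = 160.6
  E: 0 + 2(160.6) = 321.3

161 mol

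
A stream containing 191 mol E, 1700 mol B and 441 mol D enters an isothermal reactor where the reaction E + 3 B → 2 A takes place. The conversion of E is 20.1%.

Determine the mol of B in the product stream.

1580 mol

E reacted = 0.201 × 191 = 38.39 mol; ν_E = −1, so ξ = 38.39/1 = 38.39 mol.
Outlet amounts (n = n₀ + ν ξ):
  E: 191 − 1(38.39) = 152.6
  B: 1700 − 3(38.39) = 1585
  A: 0 + 2(38.39) = 76.78
  D: 441 (inert)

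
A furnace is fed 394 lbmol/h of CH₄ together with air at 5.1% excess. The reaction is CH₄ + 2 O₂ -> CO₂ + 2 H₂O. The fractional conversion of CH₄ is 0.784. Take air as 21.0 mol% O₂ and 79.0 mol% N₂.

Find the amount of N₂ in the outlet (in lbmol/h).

3120 lbmol/h

Stoichiometric O₂ = 2 × 394 = 788 lbmol/h; O₂ fed = 788 × 1.051 = 828.2 lbmol/h.
N₂ fed = 828.2 × 79/21 = 3116 lbmol/h.
Fuel reacted = 0.784 × 394 → ξ = 308.9 lbmol/h.
Outlet (n = n₀ + ν ξ):
  CH₄: 394 − 1(308.9) = 85.1
  O₂: 828.2 − 2(308.9) = 210.4
  N₂: 3116 (inert)
  CO₂: 0 + 1(308.9) = 308.9
  H₂O: 0 + 2(308.9) = 617.8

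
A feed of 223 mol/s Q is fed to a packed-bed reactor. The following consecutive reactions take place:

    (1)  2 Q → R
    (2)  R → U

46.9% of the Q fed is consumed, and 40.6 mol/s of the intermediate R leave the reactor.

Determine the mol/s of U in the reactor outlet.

Conversion of Q: Q consumed = 2ξ₁ = 0.469 × 223 → ξ₁ = 52.29 mol/s.
R balance: n_R = 0 + 1ξ₁ − 1ξ₂ = 40.6 → ξ₂ = (1·52.29 − 40.6)/1 = 11.69 mol/s.
Outlet amounts (n = n₀ + Σ ν·ξ):
  Q: 223 − 2(52.29) = 118.4
  R: 0 + 1(52.29) − 1(11.69) = 40.6
  U: 0 + 1(11.69) = 11.69

11.7 mol/s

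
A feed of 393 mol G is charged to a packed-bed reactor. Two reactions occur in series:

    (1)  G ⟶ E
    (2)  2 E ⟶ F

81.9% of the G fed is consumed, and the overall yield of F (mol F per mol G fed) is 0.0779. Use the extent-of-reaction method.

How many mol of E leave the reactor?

Conversion of G: G consumed = 1ξ₁ = 0.819 × 393 → ξ₁ = 321.9 mol.
Yield of F: 1ξ₂ / 393 = 0.0779 → ξ₂ = 30.61 mol.
Outlet amounts (n = n₀ + Σ ν·ξ):
  G: 393 − 1(321.9) = 71.13
  E: 0 + 1(321.9) − 2(30.61) = 260.6
  F: 0 + 1(30.61) = 30.61

261 mol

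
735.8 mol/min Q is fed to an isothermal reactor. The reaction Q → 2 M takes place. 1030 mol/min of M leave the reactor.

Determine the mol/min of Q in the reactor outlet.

221 mol/min

For M: n = n₀ + 2ξ → 1030 = 0 + 2ξ, giving ξ = 515 mol/min.
Outlet amounts (n = n₀ + ν ξ):
  Q: 735.8 − 1(515) = 220.8
  M: 0 + 2(515) = 1030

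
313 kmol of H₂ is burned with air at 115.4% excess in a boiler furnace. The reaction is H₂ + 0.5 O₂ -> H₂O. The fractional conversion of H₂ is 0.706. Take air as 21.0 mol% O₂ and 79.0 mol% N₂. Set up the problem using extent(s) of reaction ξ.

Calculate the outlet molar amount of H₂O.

221 kmol

Stoichiometric O₂ = 0.5 × 313 = 156.5 kmol; O₂ fed = 156.5 × 2.154 = 337.1 kmol.
N₂ fed = 337.1 × 79/21 = 1268 kmol.
Fuel reacted = 0.706 × 313 → ξ = 221 kmol.
Outlet (n = n₀ + ν ξ):
  H₂: 313 − 1(221) = 92.02
  O₂: 337.1 − 0.5(221) = 226.6
  N₂: 1268 (inert)
  H₂O: 0 + 1(221) = 221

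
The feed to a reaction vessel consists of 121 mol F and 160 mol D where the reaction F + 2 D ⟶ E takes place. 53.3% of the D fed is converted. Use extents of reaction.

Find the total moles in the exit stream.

D reacted = 0.533 × 160 = 85.28 mol; ν_D = −2, so ξ = 85.28/2 = 42.64 mol.
Outlet amounts (n = n₀ + ν ξ):
  F: 121 − 1(42.64) = 78.36
  D: 160 − 2(42.64) = 74.72
  E: 0 + 1(42.64) = 42.64
Total out = 78.36 + 74.72 + 42.64 = 195.7 mol.

196 mol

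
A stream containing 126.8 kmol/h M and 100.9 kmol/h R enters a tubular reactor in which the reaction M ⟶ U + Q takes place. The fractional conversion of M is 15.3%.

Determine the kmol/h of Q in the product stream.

19.4 kmol/h

M reacted = 0.153 × 126.8 = 19.4 kmol/h; ν_M = −1, so ξ = 19.4/1 = 19.4 kmol/h.
Outlet amounts (n = n₀ + ν ξ):
  M: 126.8 − 1(19.4) = 107.4
  U: 0 + 1(19.4) = 19.4
  Q: 0 + 1(19.4) = 19.4
  R: 100.9 (inert)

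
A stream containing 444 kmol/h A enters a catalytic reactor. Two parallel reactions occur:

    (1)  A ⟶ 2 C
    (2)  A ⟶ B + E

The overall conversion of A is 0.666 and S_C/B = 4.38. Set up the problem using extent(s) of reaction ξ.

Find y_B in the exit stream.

0.125

Conversion of A: A consumed = 0.666 × 444 = 295.7 kmol/h = 1ξ₁ + 1ξ₂.
Selectivity: 2ξ₁ / (1ξ₂) = 4.38 → ξ₁ = 2.19 ξ₂.
Substitute: (1·2.19 + 1) ξ₂ = 295.7 → ξ₂ = 92.7 kmol/h, ξ₁ = 203 kmol/h.
Outlet amounts (n = n₀ + Σ ν·ξ):
  A: 444 − 1(203) − 1(92.7) = 148.3
  C: 0 + 2(203) = 406
  B: 0 + 1(92.7) = 92.7
  E: 0 + 1(92.7) = 92.7
Total out = 739.7 kmol/h; y_B = 92.7 / 739.7 = 0.1253.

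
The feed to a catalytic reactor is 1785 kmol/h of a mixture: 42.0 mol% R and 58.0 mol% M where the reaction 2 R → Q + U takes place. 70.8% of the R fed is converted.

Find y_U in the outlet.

0.149

R reacted = 0.708 × 749.7 = 530.8 kmol/h; ν_R = −2, so ξ = 530.8/2 = 265.4 kmol/h.
Outlet amounts (n = n₀ + ν ξ):
  R: 749.7 − 2(265.4) = 218.9
  Q: 0 + 1(265.4) = 265.4
  U: 0 + 1(265.4) = 265.4
  M: 1035 (inert)
Total out = 1785 kmol/h; y_U = 265.4 / 1785 = 0.1487.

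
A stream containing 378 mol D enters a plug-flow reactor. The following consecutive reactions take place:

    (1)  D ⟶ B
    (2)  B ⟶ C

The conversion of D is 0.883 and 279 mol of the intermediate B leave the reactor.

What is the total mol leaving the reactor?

Conversion of D: D consumed = 1ξ₁ = 0.883 × 378 → ξ₁ = 333.8 mol.
B balance: n_B = 0 + 1ξ₁ − 1ξ₂ = 279 → ξ₂ = (1·333.8 − 279)/1 = 54.77 mol.
Outlet amounts (n = n₀ + Σ ν·ξ):
  D: 378 − 1(333.8) = 44.23
  B: 0 + 1(333.8) − 1(54.77) = 279
  C: 0 + 1(54.77) = 54.77
Total out = 44.23 + 279 + 54.77 = 378 mol.

378 mol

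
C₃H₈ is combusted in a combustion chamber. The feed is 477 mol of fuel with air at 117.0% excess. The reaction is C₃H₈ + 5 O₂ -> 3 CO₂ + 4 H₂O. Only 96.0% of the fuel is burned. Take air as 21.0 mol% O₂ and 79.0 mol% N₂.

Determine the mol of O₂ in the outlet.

Stoichiometric O₂ = 5 × 477 = 2385 mol; O₂ fed = 2385 × 2.170 = 5175 mol.
N₂ fed = 5175 × 79/21 = 19470 mol.
Fuel reacted = 0.96 × 477 → ξ = 457.9 mol.
Outlet (n = n₀ + ν ξ):
  C₃H₈: 477 − 1(457.9) = 19.08
  O₂: 5175 − 5(457.9) = 2886
  N₂: 19470 (inert)
  CO₂: 0 + 3(457.9) = 1374
  H₂O: 0 + 4(457.9) = 1832

2890 mol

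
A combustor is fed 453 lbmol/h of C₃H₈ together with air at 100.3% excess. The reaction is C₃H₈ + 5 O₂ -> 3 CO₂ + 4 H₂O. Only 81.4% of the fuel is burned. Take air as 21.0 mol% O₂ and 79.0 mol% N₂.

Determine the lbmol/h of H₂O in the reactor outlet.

Stoichiometric O₂ = 5 × 453 = 2265 lbmol/h; O₂ fed = 2265 × 2.003 = 4537 lbmol/h.
N₂ fed = 4537 × 79/21 = 17070 lbmol/h.
Fuel reacted = 0.814 × 453 → ξ = 368.7 lbmol/h.
Outlet (n = n₀ + ν ξ):
  C₃H₈: 453 − 1(368.7) = 84.26
  O₂: 4537 − 5(368.7) = 2693
  N₂: 17070 (inert)
  CO₂: 0 + 3(368.7) = 1106
  H₂O: 0 + 4(368.7) = 1475

1470 lbmol/h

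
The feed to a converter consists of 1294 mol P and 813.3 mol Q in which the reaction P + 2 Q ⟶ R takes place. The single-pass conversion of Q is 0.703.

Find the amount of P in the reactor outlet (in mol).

Q reacted = 0.703 × 813.3 = 571.7 mol; ν_Q = −2, so ξ = 571.7/2 = 285.9 mol.
Outlet amounts (n = n₀ + ν ξ):
  P: 1294 − 1(285.9) = 1008
  Q: 813.3 − 2(285.9) = 241.6
  R: 0 + 1(285.9) = 285.9

1010 mol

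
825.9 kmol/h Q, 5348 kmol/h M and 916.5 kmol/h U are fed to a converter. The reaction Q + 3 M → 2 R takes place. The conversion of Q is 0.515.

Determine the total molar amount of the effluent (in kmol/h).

6240 kmol/h

Q reacted = 0.515 × 825.9 = 425.3 kmol/h; ν_Q = −1, so ξ = 425.3/1 = 425.3 kmol/h.
Outlet amounts (n = n₀ + ν ξ):
  Q: 825.9 − 1(425.3) = 400.6
  M: 5348 − 3(425.3) = 4072
  R: 0 + 2(425.3) = 850.7
  U: 916.5 (inert)
Total out = 400.6 + 4072 + 850.7 + 916.5 = 6240 kmol/h.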